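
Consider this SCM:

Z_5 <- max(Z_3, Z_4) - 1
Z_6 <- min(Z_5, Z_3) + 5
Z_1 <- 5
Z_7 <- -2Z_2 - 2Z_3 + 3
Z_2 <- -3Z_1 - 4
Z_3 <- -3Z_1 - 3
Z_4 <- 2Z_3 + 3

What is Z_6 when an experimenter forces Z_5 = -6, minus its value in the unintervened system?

1

The intervention breaks the incoming arrows to Z_5: Z_5 <- max(Z_3, Z_4) - 1 no longer applies, and Z_5 = -6.
Z_3 = -3Z_1 - 3  [with Z_1=5]  = -18
Z_6 = min(Z_5, Z_3) + 5  [with Z_5=-6, Z_3=-18]  = -13
Without intervention: Z_3 = -3Z_1 - 3  [with Z_1=5]  = -18; Z_4 = 2Z_3 + 3  [with Z_3=-18]  = -33; Z_5 = max(Z_3, Z_4) - 1  [with Z_3=-18, Z_4=-33]  = -19; Z_6 = min(Z_5, Z_3) + 5  [with Z_5=-19, Z_3=-18]  = -14.
Change = -13 − (-14) = 1.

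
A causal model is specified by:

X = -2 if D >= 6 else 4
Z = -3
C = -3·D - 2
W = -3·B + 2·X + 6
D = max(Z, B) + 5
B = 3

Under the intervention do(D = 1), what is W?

5

The intervention breaks the incoming arrows to D: D = max(Z, B) + 5 no longer applies, and D = 1.
X = -2 if D >= 6 else 4  [with D=1]  = 4
W = -3·B + 2·X + 6  [with B=3, X=4]  = 5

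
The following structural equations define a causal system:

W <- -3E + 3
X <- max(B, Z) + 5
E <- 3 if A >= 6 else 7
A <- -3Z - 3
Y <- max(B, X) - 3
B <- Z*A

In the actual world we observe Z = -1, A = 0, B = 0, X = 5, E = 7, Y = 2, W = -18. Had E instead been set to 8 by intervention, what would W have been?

-21

Under do(E=8), the mechanism E <- 3 if A >= 6 else 7 is discarded; E is fixed at 8.
W = -3E + 3  [with E=8]  = -21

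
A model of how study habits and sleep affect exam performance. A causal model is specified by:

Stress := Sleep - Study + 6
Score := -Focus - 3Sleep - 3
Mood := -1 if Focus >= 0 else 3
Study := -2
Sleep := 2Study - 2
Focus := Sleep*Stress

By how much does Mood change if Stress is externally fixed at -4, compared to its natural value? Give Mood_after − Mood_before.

-4

The intervention breaks the incoming arrows to Stress: Stress := Sleep - Study + 6 no longer applies, and Stress = -4.
Sleep = 2Study - 2  [with Study=-2]  = -6
Focus = Sleep*Stress  [with Sleep=-6, Stress=-4]  = 24
Mood = -1 if Focus >= 0 else 3  [with Focus=24]  = -1
Without intervention: Sleep = 2Study - 2  [with Study=-2]  = -6; Stress = Sleep - Study + 6  [with Sleep=-6, Study=-2]  = 2; Focus = Sleep*Stress  [with Sleep=-6, Stress=2]  = -12; Mood = -1 if Focus >= 0 else 3  [with Focus=-12]  = 3.
Change = -1 − 3 = -4.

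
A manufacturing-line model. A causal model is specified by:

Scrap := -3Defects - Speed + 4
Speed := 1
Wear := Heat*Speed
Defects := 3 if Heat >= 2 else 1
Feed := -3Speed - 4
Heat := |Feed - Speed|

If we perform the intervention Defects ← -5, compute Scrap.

The intervention breaks the incoming arrows to Defects: Defects := 3 if Heat >= 2 else 1 no longer applies, and Defects = -5.
Scrap = -3Defects - Speed + 4  [with Defects=-5, Speed=1]  = 18

18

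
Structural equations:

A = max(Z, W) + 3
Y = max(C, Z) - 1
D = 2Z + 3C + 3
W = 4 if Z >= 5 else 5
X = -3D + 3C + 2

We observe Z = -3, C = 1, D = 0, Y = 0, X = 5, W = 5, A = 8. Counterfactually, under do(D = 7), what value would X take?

-16

do(D=7) replaces the equation D = 2Z + 3C + 3 with the constant D = 7.
X = -3D + 3C + 2  [with D=7, C=1]  = -16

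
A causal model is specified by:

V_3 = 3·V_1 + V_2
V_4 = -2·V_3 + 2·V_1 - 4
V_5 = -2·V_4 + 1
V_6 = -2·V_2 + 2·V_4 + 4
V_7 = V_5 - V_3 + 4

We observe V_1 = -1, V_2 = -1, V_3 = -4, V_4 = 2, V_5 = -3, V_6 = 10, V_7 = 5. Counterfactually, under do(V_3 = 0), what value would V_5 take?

13

do(V_3=0) replaces the equation V_3 = 3·V_1 + V_2 with the constant V_3 = 0.
V_4 = -2·V_3 + 2·V_1 - 4  [with V_3=0, V_1=-1]  = -6
V_5 = -2·V_4 + 1  [with V_4=-6]  = 13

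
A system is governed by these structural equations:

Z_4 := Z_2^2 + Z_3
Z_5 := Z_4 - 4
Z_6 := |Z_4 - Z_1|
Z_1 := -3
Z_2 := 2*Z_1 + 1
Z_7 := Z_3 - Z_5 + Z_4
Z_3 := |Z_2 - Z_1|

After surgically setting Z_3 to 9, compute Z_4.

34

The intervention breaks the incoming arrows to Z_3: Z_3 := |Z_2 - Z_1| no longer applies, and Z_3 = 9.
Z_2 = 2*Z_1 + 1  [with Z_1=-3]  = -5
Z_4 = Z_2^2 + Z_3  [with Z_2=-5, Z_3=9]  = 34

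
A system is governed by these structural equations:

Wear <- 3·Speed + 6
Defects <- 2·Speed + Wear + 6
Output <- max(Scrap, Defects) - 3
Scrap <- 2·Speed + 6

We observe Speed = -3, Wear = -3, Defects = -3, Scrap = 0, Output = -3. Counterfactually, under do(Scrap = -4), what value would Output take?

Intervening sets Scrap = -4 and removes its equation (Scrap <- 2·Speed + 6).
Wear = 3·Speed + 6  [with Speed=-3]  = -3
Defects = 2·Speed + Wear + 6  [with Speed=-3, Wear=-3]  = -3
Output = max(Scrap, Defects) - 3  [with Scrap=-4, Defects=-3]  = -6

-6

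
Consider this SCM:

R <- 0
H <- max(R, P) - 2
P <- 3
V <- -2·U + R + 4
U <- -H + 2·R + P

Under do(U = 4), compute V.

Intervening sets U = 4 and removes its equation (U <- -H + 2·R + P).
V = -2·U + R + 4  [with U=4, R=0]  = -4

-4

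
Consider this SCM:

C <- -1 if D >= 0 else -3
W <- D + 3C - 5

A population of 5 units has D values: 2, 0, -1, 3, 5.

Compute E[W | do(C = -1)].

Under do(C=-1), C's equation is replaced by C=-1 for every unit. Per-unit W: -6, -8, -9, -5, -3. Mean = -6.2.

-6.2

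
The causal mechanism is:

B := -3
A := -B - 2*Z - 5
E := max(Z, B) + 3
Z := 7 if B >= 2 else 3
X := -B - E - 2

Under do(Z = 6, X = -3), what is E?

9

The joint intervention fixes Z = 6, X = -3, removing each variable's own equation.
E = max(Z, B) + 3  [with Z=6, B=-3]  = 9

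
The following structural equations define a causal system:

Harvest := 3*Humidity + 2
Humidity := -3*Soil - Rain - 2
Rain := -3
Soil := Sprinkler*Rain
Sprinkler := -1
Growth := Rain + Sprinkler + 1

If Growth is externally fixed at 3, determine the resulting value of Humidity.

-8

Intervening sets Growth = 3 and removes its equation (Growth := Rain + Sprinkler + 1).
No directed path runs from Growth to Humidity, so Humidity keeps its natural value.
Soil = Sprinkler*Rain  [with Sprinkler=-1, Rain=-3]  = 3
Humidity = -3*Soil - Rain - 2  [with Soil=3, Rain=-3]  = -8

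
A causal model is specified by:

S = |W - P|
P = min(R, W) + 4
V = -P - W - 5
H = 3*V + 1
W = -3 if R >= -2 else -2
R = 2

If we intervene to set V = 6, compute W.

-3

The intervention breaks the incoming arrows to V: V = -P - W - 5 no longer applies, and V = 6.
Since W is not a descendant of the intervened variable, it is unaffected.
W = -3 if R >= -2 else -2  [with R=2]  = -3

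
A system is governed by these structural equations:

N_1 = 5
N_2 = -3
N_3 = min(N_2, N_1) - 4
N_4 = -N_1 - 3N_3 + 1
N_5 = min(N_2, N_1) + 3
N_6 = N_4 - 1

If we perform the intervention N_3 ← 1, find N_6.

The intervention breaks the incoming arrows to N_3: N_3 = min(N_2, N_1) - 4 no longer applies, and N_3 = 1.
N_4 = -N_1 - 3N_3 + 1  [with N_1=5, N_3=1]  = -7
N_6 = N_4 - 1  [with N_4=-7]  = -8

-8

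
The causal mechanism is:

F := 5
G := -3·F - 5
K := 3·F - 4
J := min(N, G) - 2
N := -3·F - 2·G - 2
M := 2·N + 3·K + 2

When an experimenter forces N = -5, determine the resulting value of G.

-20

Under do(N=-5), the mechanism N := -3·F - 2·G - 2 is discarded; N is fixed at -5.
Since G is not a descendant of the intervened variable, it is unaffected.
G = -3·F - 5  [with F=5]  = -20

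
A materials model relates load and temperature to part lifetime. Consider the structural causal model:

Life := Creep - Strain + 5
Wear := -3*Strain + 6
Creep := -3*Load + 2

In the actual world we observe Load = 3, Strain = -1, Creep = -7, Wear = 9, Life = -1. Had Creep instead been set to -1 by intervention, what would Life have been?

5

do(Creep=-1) replaces the equation Creep := -3*Load + 2 with the constant Creep = -1.
Life = Creep - Strain + 5  [with Creep=-1, Strain=-1]  = 5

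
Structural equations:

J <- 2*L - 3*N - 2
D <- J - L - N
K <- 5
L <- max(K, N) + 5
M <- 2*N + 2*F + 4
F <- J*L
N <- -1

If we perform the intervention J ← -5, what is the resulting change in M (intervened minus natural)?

The intervention breaks the incoming arrows to J: J <- 2*L - 3*N - 2 no longer applies, and J = -5.
L = max(K, N) + 5  [with K=5, N=-1]  = 10
F = J*L  [with J=-5, L=10]  = -50
M = 2*N + 2*F + 4  [with N=-1, F=-50]  = -98
Without intervention: L = max(K, N) + 5  [with K=5, N=-1]  = 10; J = 2*L - 3*N - 2  [with L=10, N=-1]  = 21; F = J*L  [with J=21, L=10]  = 210; M = 2*N + 2*F + 4  [with N=-1, F=210]  = 422.
Change = -98 − 422 = -520.

-520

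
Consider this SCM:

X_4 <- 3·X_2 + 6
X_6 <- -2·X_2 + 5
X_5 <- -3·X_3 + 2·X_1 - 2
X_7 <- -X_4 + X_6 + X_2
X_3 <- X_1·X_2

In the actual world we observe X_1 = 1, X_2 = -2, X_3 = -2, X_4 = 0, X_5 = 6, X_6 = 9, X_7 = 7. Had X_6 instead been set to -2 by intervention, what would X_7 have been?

Intervening sets X_6 = -2 and removes its equation (X_6 <- -2·X_2 + 5).
X_4 = 3·X_2 + 6  [with X_2=-2]  = 0
X_7 = -X_4 + X_6 + X_2  [with X_4=0, X_6=-2, X_2=-2]  = -4

-4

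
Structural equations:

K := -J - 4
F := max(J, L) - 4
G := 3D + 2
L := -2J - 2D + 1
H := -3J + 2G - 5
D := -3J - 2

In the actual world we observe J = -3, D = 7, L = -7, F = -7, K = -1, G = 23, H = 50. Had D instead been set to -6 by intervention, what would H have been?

-28

Under do(D=-6), the mechanism D := -3J - 2 is discarded; D is fixed at -6.
G = 3D + 2  [with D=-6]  = -16
H = -3J + 2G - 5  [with J=-3, G=-16]  = -28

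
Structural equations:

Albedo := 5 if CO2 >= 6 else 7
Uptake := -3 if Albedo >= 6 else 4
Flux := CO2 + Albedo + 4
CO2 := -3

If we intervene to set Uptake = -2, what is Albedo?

The intervention breaks the incoming arrows to Uptake: Uptake := -3 if Albedo >= 6 else 4 no longer applies, and Uptake = -2.
Since Albedo is not a descendant of the intervened variable, it is unaffected.
Albedo = 5 if CO2 >= 6 else 7  [with CO2=-3]  = 7

7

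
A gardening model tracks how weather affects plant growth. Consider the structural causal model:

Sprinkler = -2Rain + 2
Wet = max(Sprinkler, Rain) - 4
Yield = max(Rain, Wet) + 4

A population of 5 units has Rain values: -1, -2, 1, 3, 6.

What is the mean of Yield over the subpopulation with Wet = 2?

8

E[Yield|Wet=2] averages over only the 2 units with Wet=2 (Rain = -2, 6): Yield = 6, 10, mean 8.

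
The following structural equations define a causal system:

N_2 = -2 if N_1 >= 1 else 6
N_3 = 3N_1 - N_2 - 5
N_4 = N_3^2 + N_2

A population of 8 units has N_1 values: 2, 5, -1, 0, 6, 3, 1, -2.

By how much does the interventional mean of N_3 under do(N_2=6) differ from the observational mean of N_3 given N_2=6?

do(N_2=6) breaks N_2's dependence on N_1. With N_2=6 fixed, N_3 across the units is -5, 4, -14, -11, 7, -2, -8, -17, mean -5.75.
Observing N_2=6 restricts to units where N_2's equation naturally yields 6: N_1 ∈ {-1, 0, -2}. In that subpopulation N_3 = -14, -11, -17, mean -14.
Difference = -5.75 − (-14) = 8.25.

8.25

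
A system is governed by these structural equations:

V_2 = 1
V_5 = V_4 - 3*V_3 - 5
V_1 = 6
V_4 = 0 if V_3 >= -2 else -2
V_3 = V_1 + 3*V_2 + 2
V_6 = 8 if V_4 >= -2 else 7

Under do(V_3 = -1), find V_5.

do(V_3=-1) replaces the equation V_3 = V_1 + 3*V_2 + 2 with the constant V_3 = -1.
V_4 = 0 if V_3 >= -2 else -2  [with V_3=-1]  = 0
V_5 = V_4 - 3*V_3 - 5  [with V_4=0, V_3=-1]  = -2

-2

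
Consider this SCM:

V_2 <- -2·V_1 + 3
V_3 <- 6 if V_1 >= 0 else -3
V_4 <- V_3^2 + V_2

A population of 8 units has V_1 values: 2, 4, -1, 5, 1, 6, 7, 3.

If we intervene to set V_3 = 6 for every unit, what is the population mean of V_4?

32.25

Under do(V_3=6), V_3's equation is replaced by V_3=6 for every unit. Per-unit V_4: 35, 31, 41, 29, 37, 27, 25, 33. Mean = 32.25.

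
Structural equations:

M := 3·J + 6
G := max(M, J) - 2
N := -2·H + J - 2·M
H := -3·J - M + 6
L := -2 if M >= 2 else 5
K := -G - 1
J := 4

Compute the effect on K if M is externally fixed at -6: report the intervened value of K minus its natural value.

do(M=-6) replaces the equation M := 3·J + 6 with the constant M = -6.
G = max(M, J) - 2  [with M=-6, J=4]  = 2
K = -G - 1  [with G=2]  = -3
Without intervention: M = 3·J + 6  [with J=4]  = 18; G = max(M, J) - 2  [with M=18, J=4]  = 16; K = -G - 1  [with G=16]  = -17.
Change = -3 − (-17) = 14.

14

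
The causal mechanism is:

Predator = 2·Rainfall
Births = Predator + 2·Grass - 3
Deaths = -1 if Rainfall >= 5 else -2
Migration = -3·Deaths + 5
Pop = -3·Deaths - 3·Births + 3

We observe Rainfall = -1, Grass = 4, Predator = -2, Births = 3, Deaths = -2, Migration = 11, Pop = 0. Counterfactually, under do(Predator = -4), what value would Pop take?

The intervention breaks the incoming arrows to Predator: Predator = 2·Rainfall no longer applies, and Predator = -4.
Births = Predator + 2·Grass - 3  [with Predator=-4, Grass=4]  = 1
Deaths = -1 if Rainfall >= 5 else -2  [with Rainfall=-1]  = -2
Pop = -3·Deaths - 3·Births + 3  [with Deaths=-2, Births=1]  = 6

6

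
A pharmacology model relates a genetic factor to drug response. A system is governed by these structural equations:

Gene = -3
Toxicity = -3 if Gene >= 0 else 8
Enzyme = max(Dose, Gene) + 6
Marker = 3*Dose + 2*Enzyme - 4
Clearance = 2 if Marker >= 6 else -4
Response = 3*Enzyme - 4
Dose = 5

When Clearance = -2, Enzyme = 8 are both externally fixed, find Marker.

The joint intervention fixes Clearance = -2, Enzyme = 8, removing each variable's own equation.
Marker = 3*Dose + 2*Enzyme - 4  [with Dose=5, Enzyme=8]  = 27

27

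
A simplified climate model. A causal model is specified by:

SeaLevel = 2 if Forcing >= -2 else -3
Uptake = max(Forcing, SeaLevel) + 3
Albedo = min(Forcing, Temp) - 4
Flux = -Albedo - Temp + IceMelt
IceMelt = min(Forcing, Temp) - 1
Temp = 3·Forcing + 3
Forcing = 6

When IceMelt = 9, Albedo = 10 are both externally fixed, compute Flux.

-22

Setting IceMelt = 9, Albedo = 10 by intervention discards those variables' equations.
Temp = 3·Forcing + 3  [with Forcing=6]  = 21
Flux = -Albedo - Temp + IceMelt  [with Albedo=10, Temp=21, IceMelt=9]  = -22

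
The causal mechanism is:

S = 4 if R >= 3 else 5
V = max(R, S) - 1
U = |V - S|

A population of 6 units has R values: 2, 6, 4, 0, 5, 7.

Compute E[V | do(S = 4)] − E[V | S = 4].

-0.5

Under do(S=4), S's equation is replaced by S=4 for every unit. Per-unit V: 3, 5, 3, 3, 4, 6. Mean = 4.
Conditioning on S=4 selects the 4 unit(s) with R ∈ {6, 4, 5, 7}. Their V values: 5, 3, 4, 6. Mean = 4.5.
Difference = 4 − 4.5 = -0.5.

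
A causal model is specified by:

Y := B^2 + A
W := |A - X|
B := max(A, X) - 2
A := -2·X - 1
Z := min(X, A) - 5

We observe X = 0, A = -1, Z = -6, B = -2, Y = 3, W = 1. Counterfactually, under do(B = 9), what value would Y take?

Intervening sets B = 9 and removes its equation (B := max(A, X) - 2).
A = -2·X - 1  [with X=0]  = -1
Y = B^2 + A  [with B=9, A=-1]  = 80

80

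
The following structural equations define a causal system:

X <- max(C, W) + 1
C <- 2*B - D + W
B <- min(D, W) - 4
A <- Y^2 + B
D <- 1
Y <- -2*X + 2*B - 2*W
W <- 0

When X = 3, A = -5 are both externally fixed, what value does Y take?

Under do(X = 3, A = -5), each intervened variable's structural equation is replaced by its fixed value.
B = min(D, W) - 4  [with D=1, W=0]  = -4
Y = -2*X + 2*B - 2*W  [with X=3, B=-4, W=0]  = -14

-14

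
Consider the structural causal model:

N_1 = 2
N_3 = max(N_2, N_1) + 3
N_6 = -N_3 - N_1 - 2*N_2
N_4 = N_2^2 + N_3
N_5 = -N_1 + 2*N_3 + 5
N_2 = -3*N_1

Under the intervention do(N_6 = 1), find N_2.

do(N_6=1) replaces the equation N_6 = -N_3 - N_1 - 2*N_2 with the constant N_6 = 1.
N_2 is not downstream of the intervention, so its value is determined by the original equations.
N_2 = -3*N_1  [with N_1=2]  = -6

-6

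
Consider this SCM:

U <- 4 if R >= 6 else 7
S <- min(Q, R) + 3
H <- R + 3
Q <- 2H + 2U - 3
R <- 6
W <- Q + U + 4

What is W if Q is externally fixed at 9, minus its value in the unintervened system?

-14

Intervening sets Q = 9 and removes its equation (Q <- 2H + 2U - 3).
U = 4 if R >= 6 else 7  [with R=6]  = 4
W = Q + U + 4  [with Q=9, U=4]  = 17
Without intervention: H = R + 3  [with R=6]  = 9; U = 4 if R >= 6 else 7  [with R=6]  = 4; Q = 2H + 2U - 3  [with H=9, U=4]  = 23; W = Q + U + 4  [with Q=23, U=4]  = 31.
Change = 17 − 31 = -14.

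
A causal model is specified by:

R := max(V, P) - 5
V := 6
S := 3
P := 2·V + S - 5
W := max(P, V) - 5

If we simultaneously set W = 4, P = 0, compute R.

1

Under do(W = 4, P = 0), each intervened variable's structural equation is replaced by its fixed value.
R = max(V, P) - 5  [with V=6, P=0]  = 1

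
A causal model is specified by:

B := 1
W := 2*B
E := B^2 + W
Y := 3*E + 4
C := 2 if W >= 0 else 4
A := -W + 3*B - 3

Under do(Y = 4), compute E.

3

Under do(Y=4), the mechanism Y := 3*E + 4 is discarded; Y is fixed at 4.
Since E is not a descendant of the intervened variable, it is unaffected.
W = 2*B  [with B=1]  = 2
E = B^2 + W  [with B=1, W=2]  = 3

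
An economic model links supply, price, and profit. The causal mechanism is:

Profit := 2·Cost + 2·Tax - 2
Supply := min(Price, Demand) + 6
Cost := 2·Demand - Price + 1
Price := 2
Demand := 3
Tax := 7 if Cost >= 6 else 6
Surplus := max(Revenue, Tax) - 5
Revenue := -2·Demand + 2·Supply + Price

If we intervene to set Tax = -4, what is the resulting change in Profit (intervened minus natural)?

-20

Intervening sets Tax = -4 and removes its equation (Tax := 7 if Cost >= 6 else 6).
Cost = 2·Demand - Price + 1  [with Demand=3, Price=2]  = 5
Profit = 2·Cost + 2·Tax - 2  [with Cost=5, Tax=-4]  = 0
Without intervention: Cost = 2·Demand - Price + 1  [with Demand=3, Price=2]  = 5; Tax = 7 if Cost >= 6 else 6  [with Cost=5]  = 6; Profit = 2·Cost + 2·Tax - 2  [with Cost=5, Tax=6]  = 20.
Change = 0 − 20 = -20.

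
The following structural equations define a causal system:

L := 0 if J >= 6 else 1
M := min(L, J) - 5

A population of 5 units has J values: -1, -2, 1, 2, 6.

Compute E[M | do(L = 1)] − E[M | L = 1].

0.25

Every unit gets L=1 under the intervention. M values become -6, -7, -4, -4, -4; E[M|do(L=1)] = -5.
Observing L=1 restricts to units where L's equation naturally yields 1: J ∈ {-1, -2, 1, 2}. In that subpopulation M = -6, -7, -4, -4, mean -5.25.
Difference = -5 − (-5.25) = 0.25.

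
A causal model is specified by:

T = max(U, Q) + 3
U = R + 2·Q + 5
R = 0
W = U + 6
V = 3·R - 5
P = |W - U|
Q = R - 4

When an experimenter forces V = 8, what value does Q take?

-4

do(V=8) replaces the equation V = 3·R - 5 with the constant V = 8.
Q is not downstream of the intervention, so its value is determined by the original equations.
Q = R - 4  [with R=0]  = -4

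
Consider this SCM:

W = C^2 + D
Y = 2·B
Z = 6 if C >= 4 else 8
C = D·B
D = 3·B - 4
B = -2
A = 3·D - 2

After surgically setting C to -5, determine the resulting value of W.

The intervention breaks the incoming arrows to C: C = D·B no longer applies, and C = -5.
D = 3·B - 4  [with B=-2]  = -10
W = C^2 + D  [with C=-5, D=-10]  = 15

15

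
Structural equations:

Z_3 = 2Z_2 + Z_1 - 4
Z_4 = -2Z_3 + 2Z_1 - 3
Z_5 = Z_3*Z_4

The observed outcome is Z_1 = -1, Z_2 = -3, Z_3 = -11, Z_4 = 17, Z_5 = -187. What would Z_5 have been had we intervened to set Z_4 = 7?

Intervening sets Z_4 = 7 and removes its equation (Z_4 = -2Z_3 + 2Z_1 - 3).
Z_3 = 2Z_2 + Z_1 - 4  [with Z_2=-3, Z_1=-1]  = -11
Z_5 = Z_3*Z_4  [with Z_3=-11, Z_4=7]  = -77

-77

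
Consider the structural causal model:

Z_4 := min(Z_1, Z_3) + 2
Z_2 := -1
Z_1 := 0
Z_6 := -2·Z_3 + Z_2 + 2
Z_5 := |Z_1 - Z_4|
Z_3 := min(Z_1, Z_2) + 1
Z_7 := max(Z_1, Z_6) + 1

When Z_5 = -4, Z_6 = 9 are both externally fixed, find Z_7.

10

Under do(Z_5 = -4, Z_6 = 9), each intervened variable's structural equation is replaced by its fixed value.
Z_7 = max(Z_1, Z_6) + 1  [with Z_1=0, Z_6=9]  = 10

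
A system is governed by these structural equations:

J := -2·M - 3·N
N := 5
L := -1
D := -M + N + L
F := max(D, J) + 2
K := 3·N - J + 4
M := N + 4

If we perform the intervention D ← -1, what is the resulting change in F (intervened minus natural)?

4

Under do(D=-1), the mechanism D := -M + N + L is discarded; D is fixed at -1.
M = N + 4  [with N=5]  = 9
J = -2·M - 3·N  [with M=9, N=5]  = -33
F = max(D, J) + 2  [with D=-1, J=-33]  = 1
Without intervention: M = N + 4  [with N=5]  = 9; J = -2·M - 3·N  [with M=9, N=5]  = -33; D = -M + N + L  [with M=9, N=5, L=-1]  = -5; F = max(D, J) + 2  [with D=-5, J=-33]  = -3.
Change = 1 − (-3) = 4.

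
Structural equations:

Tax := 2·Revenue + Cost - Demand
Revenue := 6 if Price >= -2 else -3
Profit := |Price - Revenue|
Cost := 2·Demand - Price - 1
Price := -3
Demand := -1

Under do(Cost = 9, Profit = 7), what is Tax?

4

The joint intervention fixes Cost = 9, Profit = 7, removing each variable's own equation.
Revenue = 6 if Price >= -2 else -3  [with Price=-3]  = -3
Tax = 2·Revenue + Cost - Demand  [with Revenue=-3, Cost=9, Demand=-1]  = 4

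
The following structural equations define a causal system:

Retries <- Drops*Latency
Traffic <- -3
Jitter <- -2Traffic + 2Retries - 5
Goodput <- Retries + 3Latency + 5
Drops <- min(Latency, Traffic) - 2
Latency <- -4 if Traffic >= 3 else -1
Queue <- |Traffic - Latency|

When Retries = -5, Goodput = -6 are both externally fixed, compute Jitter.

Under do(Retries = -5, Goodput = -6), each intervened variable's structural equation is replaced by its fixed value.
Jitter = -2Traffic + 2Retries - 5  [with Traffic=-3, Retries=-5]  = -9

-9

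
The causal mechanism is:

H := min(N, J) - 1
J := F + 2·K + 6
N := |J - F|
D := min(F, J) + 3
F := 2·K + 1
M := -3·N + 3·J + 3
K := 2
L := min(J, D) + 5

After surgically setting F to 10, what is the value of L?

18

do(F=10) replaces the equation F := 2·K + 1 with the constant F = 10.
J = F + 2·K + 6  [with F=10, K=2]  = 20
D = min(F, J) + 3  [with F=10, J=20]  = 13
L = min(J, D) + 5  [with J=20, D=13]  = 18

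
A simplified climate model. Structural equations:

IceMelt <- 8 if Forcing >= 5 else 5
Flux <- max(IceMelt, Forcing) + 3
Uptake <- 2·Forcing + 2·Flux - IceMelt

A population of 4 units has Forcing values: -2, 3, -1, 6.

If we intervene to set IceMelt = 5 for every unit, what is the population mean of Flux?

8.25

Under do(IceMelt=5), IceMelt's equation is replaced by IceMelt=5 for every unit. Per-unit Flux: 8, 8, 8, 9. Mean = 8.25.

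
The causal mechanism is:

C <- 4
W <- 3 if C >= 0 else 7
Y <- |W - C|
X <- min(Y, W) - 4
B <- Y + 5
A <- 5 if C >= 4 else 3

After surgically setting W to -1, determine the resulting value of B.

do(W=-1) replaces the equation W <- 3 if C >= 0 else 7 with the constant W = -1.
Y = |W - C|  [with W=-1, C=4]  = 5
B = Y + 5  [with Y=5]  = 10

10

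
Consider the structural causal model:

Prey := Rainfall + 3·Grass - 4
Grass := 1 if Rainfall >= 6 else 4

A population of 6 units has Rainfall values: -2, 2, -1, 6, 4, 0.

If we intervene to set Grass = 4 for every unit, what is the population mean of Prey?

Every unit gets Grass=4 under the intervention. Prey values become 6, 10, 7, 14, 12, 8; E[Prey|do(Grass=4)] = 9.5.

9.5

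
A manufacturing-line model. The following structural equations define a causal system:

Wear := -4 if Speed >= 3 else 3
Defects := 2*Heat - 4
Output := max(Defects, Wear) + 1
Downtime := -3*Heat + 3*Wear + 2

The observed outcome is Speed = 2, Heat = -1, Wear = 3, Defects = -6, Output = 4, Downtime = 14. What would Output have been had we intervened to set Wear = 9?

10

do(Wear=9) replaces the equation Wear := -4 if Speed >= 3 else 3 with the constant Wear = 9.
Defects = 2*Heat - 4  [with Heat=-1]  = -6
Output = max(Defects, Wear) + 1  [with Defects=-6, Wear=9]  = 10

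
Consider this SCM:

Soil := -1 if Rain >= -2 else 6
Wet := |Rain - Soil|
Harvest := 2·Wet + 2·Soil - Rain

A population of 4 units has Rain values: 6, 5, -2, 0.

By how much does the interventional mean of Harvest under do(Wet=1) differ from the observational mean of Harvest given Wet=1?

-3.25

do(Wet=1) breaks Wet's dependence on Rain. With Wet=1 fixed, Harvest across the units is -6, -5, 2, 0, mean -2.25.
Conditioning on Wet=1 selects the 2 unit(s) with Rain ∈ {-2, 0}. Their Harvest values: 2, 0. Mean = 1.
Difference = -2.25 − 1 = -3.25.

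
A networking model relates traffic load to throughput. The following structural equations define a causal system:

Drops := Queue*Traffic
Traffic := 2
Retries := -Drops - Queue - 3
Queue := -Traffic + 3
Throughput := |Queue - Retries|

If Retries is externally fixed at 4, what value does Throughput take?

3

Intervening sets Retries = 4 and removes its equation (Retries := -Drops - Queue - 3).
Queue = -Traffic + 3  [with Traffic=2]  = 1
Throughput = |Queue - Retries|  [with Queue=1, Retries=4]  = 3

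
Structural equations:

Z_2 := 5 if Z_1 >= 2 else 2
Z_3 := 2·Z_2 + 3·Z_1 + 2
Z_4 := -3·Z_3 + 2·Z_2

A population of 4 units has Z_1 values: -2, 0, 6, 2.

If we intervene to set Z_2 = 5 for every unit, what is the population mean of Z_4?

-39.5

Every unit gets Z_2=5 under the intervention. Z_4 values become -8, -26, -80, -44; E[Z_4|do(Z_2=5)] = -39.5.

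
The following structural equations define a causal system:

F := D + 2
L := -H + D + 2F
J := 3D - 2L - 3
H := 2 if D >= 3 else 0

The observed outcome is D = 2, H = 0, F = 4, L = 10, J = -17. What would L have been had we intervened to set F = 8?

18

The intervention breaks the incoming arrows to F: F := D + 2 no longer applies, and F = 8.
H = 2 if D >= 3 else 0  [with D=2]  = 0
L = -H + D + 2F  [with H=0, D=2, F=8]  = 18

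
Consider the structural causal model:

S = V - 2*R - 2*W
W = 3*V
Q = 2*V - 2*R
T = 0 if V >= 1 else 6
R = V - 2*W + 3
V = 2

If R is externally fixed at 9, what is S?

-28

Intervening sets R = 9 and removes its equation (R = V - 2*W + 3).
W = 3*V  [with V=2]  = 6
S = V - 2*R - 2*W  [with V=2, R=9, W=6]  = -28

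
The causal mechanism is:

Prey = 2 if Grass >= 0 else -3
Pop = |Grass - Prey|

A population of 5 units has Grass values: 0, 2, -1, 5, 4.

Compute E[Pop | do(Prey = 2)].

Under do(Prey=2), Prey's equation is replaced by Prey=2 for every unit. Per-unit Pop: 2, 0, 3, 3, 2. Mean = 2.

2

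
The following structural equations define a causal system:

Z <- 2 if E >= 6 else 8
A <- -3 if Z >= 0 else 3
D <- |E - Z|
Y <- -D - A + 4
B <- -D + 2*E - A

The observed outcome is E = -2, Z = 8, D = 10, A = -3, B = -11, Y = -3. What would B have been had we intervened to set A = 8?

-22

Intervening sets A = 8 and removes its equation (A <- -3 if Z >= 0 else 3).
Z = 2 if E >= 6 else 8  [with E=-2]  = 8
D = |E - Z|  [with E=-2, Z=8]  = 10
B = -D + 2*E - A  [with D=10, E=-2, A=8]  = -22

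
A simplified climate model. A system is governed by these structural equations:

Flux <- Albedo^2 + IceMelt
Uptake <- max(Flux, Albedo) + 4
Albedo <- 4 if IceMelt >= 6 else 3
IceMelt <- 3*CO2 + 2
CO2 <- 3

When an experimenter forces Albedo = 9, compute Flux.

92

The intervention breaks the incoming arrows to Albedo: Albedo <- 4 if IceMelt >= 6 else 3 no longer applies, and Albedo = 9.
IceMelt = 3*CO2 + 2  [with CO2=3]  = 11
Flux = Albedo^2 + IceMelt  [with Albedo=9, IceMelt=11]  = 92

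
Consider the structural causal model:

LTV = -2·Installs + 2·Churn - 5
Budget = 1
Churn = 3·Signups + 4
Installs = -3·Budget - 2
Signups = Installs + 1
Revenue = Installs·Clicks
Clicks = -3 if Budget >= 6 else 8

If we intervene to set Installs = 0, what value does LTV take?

The intervention breaks the incoming arrows to Installs: Installs = -3·Budget - 2 no longer applies, and Installs = 0.
Signups = Installs + 1  [with Installs=0]  = 1
Churn = 3·Signups + 4  [with Signups=1]  = 7
LTV = -2·Installs + 2·Churn - 5  [with Installs=0, Churn=7]  = 9

9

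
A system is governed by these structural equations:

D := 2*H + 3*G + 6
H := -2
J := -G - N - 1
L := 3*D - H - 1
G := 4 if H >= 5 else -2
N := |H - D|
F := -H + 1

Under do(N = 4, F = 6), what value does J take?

-3

Setting N = 4, F = 6 by intervention discards those variables' equations.
G = 4 if H >= 5 else -2  [with H=-2]  = -2
J = -G - N - 1  [with G=-2, N=4]  = -3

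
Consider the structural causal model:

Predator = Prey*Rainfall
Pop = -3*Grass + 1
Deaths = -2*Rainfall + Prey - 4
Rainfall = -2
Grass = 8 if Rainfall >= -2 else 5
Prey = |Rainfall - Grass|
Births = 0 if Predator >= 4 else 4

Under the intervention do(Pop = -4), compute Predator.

Under do(Pop=-4), the mechanism Pop = -3*Grass + 1 is discarded; Pop is fixed at -4.
Since Predator is not a descendant of the intervened variable, it is unaffected.
Grass = 8 if Rainfall >= -2 else 5  [with Rainfall=-2]  = 8
Prey = |Rainfall - Grass|  [with Rainfall=-2, Grass=8]  = 10
Predator = Prey*Rainfall  [with Prey=10, Rainfall=-2]  = -20

-20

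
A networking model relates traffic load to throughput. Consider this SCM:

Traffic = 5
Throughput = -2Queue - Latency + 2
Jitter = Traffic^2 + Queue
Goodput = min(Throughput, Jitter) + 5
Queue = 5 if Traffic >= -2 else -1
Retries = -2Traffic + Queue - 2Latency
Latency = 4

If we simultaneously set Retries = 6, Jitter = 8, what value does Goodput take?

Under do(Retries = 6, Jitter = 8), each intervened variable's structural equation is replaced by its fixed value.
Queue = 5 if Traffic >= -2 else -1  [with Traffic=5]  = 5
Throughput = -2Queue - Latency + 2  [with Queue=5, Latency=4]  = -12
Goodput = min(Throughput, Jitter) + 5  [with Throughput=-12, Jitter=8]  = -7

-7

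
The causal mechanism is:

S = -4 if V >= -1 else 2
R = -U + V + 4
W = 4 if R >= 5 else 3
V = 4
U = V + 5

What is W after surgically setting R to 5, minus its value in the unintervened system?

1

Intervening sets R = 5 and removes its equation (R = -U + V + 4).
W = 4 if R >= 5 else 3  [with R=5]  = 4
Without intervention: U = V + 5  [with V=4]  = 9; R = -U + V + 4  [with U=9, V=4]  = -1; W = 4 if R >= 5 else 3  [with R=-1]  = 3.
Change = 4 − 3 = 1.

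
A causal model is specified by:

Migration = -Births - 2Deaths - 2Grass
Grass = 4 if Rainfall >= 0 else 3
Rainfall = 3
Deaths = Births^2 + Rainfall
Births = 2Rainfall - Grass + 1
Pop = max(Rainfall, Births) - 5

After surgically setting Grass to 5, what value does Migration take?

-26

do(Grass=5) replaces the equation Grass = 4 if Rainfall >= 0 else 3 with the constant Grass = 5.
Births = 2Rainfall - Grass + 1  [with Rainfall=3, Grass=5]  = 2
Deaths = Births^2 + Rainfall  [with Births=2, Rainfall=3]  = 7
Migration = -Births - 2Deaths - 2Grass  [with Births=2, Deaths=7, Grass=5]  = -26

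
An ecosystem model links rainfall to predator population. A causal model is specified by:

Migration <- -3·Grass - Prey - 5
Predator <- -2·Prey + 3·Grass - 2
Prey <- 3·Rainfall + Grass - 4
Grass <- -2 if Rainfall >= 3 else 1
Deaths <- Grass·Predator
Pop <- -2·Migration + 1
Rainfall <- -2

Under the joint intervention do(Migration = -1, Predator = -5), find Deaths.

-5

Setting Migration = -1, Predator = -5 by intervention discards those variables' equations.
Grass = -2 if Rainfall >= 3 else 1  [with Rainfall=-2]  = 1
Deaths = Grass·Predator  [with Grass=1, Predator=-5]  = -5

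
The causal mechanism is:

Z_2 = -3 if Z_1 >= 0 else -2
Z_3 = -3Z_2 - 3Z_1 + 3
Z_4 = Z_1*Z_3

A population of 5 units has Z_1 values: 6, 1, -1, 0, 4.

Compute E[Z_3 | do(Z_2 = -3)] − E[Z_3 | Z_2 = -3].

Every unit gets Z_2=-3 under the intervention. Z_3 values become -6, 9, 15, 12, 0; E[Z_3|do(Z_2=-3)] = 6.
Conditioning on Z_2=-3 selects the 4 unit(s) with Z_1 ∈ {6, 1, 0, 4}. Their Z_3 values: -6, 9, 12, 0. Mean = 3.75.
Difference = 6 − 3.75 = 2.25.

2.25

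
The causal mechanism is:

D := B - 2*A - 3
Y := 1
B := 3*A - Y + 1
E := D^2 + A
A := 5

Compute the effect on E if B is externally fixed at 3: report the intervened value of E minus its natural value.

96

do(B=3) replaces the equation B := 3*A - Y + 1 with the constant B = 3.
D = B - 2*A - 3  [with B=3, A=5]  = -10
E = D^2 + A  [with D=-10, A=5]  = 105
Without intervention: B = 3*A - Y + 1  [with A=5, Y=1]  = 15; D = B - 2*A - 3  [with B=15, A=5]  = 2; E = D^2 + A  [with D=2, A=5]  = 9.
Change = 105 − 9 = 96.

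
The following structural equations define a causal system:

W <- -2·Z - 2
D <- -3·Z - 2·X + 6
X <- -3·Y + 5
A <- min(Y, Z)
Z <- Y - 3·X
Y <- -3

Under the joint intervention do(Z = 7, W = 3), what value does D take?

-43

Setting Z = 7, W = 3 by intervention discards those variables' equations.
X = -3·Y + 5  [with Y=-3]  = 14
D = -3·Z - 2·X + 6  [with Z=7, X=14]  = -43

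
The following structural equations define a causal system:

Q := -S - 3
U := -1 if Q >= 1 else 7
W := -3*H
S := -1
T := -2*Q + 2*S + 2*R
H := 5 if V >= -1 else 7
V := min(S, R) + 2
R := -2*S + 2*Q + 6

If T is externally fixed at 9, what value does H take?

Intervening sets T = 9 and removes its equation (T := -2*Q + 2*S + 2*R).
No directed path runs from T to H, so H keeps its natural value.
Q = -S - 3  [with S=-1]  = -2
R = -2*S + 2*Q + 6  [with S=-1, Q=-2]  = 4
V = min(S, R) + 2  [with S=-1, R=4]  = 1
H = 5 if V >= -1 else 7  [with V=1]  = 5

5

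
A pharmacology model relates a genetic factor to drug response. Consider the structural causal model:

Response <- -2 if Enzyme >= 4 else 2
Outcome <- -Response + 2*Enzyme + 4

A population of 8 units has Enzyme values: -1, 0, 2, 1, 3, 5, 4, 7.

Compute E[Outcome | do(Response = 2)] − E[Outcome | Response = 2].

3.25

Every unit gets Response=2 under the intervention. Outcome values become 0, 2, 6, 4, 8, 12, 10, 16; E[Outcome|do(Response=2)] = 7.25.
Conditioning on Response=2 selects the 5 unit(s) with Enzyme ∈ {-1, 0, 2, 1, 3}. Their Outcome values: 0, 2, 6, 4, 8. Mean = 4.
Difference = 7.25 − 4 = 3.25.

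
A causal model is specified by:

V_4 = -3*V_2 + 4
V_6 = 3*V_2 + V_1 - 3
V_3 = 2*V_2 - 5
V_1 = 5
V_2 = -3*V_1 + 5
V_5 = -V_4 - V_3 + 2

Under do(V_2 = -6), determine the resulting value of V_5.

-3

do(V_2=-6) replaces the equation V_2 = -3*V_1 + 5 with the constant V_2 = -6.
V_3 = 2*V_2 - 5  [with V_2=-6]  = -17
V_4 = -3*V_2 + 4  [with V_2=-6]  = 22
V_5 = -V_4 - V_3 + 2  [with V_4=22, V_3=-17]  = -3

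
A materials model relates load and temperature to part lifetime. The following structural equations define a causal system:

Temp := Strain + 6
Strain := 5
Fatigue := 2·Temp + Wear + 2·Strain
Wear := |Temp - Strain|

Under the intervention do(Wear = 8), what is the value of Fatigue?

The intervention breaks the incoming arrows to Wear: Wear := |Temp - Strain| no longer applies, and Wear = 8.
Temp = Strain + 6  [with Strain=5]  = 11
Fatigue = 2·Temp + Wear + 2·Strain  [with Temp=11, Wear=8, Strain=5]  = 40

40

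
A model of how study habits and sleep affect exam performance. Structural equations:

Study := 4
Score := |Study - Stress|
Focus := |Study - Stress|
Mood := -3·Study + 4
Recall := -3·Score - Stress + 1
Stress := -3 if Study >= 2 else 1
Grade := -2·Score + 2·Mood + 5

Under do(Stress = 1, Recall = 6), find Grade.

-17

Setting Stress = 1, Recall = 6 by intervention discards those variables' equations.
Score = |Study - Stress|  [with Study=4, Stress=1]  = 3
Mood = -3·Study + 4  [with Study=4]  = -8
Grade = -2·Score + 2·Mood + 5  [with Score=3, Mood=-8]  = -17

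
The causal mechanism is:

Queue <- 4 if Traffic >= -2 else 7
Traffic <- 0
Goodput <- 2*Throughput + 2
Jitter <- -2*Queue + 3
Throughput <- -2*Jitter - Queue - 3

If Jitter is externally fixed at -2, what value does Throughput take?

The intervention breaks the incoming arrows to Jitter: Jitter <- -2*Queue + 3 no longer applies, and Jitter = -2.
Queue = 4 if Traffic >= -2 else 7  [with Traffic=0]  = 4
Throughput = -2*Jitter - Queue - 3  [with Jitter=-2, Queue=4]  = -3

-3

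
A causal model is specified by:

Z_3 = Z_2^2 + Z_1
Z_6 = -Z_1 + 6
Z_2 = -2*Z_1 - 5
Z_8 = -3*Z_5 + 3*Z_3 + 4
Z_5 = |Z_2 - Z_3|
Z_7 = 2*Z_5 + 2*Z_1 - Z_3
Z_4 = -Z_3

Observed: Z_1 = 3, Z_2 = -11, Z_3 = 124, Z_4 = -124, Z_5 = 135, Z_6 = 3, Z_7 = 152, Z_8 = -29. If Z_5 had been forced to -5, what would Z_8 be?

do(Z_5=-5) replaces the equation Z_5 = |Z_2 - Z_3| with the constant Z_5 = -5.
Z_2 = -2*Z_1 - 5  [with Z_1=3]  = -11
Z_3 = Z_2^2 + Z_1  [with Z_2=-11, Z_1=3]  = 124
Z_8 = -3*Z_5 + 3*Z_3 + 4  [with Z_5=-5, Z_3=124]  = 391

391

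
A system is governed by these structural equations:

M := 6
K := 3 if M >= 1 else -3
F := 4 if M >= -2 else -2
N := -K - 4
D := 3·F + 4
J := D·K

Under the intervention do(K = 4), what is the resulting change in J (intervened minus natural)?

16

Under do(K=4), the mechanism K := 3 if M >= 1 else -3 is discarded; K is fixed at 4.
F = 4 if M >= -2 else -2  [with M=6]  = 4
D = 3·F + 4  [with F=4]  = 16
J = D·K  [with D=16, K=4]  = 64
Without intervention: K = 3 if M >= 1 else -3  [with M=6]  = 3; F = 4 if M >= -2 else -2  [with M=6]  = 4; D = 3·F + 4  [with F=4]  = 16; J = D·K  [with D=16, K=3]  = 48.
Change = 64 − 48 = 16.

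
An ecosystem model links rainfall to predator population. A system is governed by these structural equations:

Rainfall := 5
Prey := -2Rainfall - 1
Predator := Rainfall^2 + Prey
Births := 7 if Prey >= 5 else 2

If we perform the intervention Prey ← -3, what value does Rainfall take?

5

Under do(Prey=-3), the mechanism Prey := -2Rainfall - 1 is discarded; Prey is fixed at -3.
Rainfall is not downstream of the intervention, so its value is determined by the original equations.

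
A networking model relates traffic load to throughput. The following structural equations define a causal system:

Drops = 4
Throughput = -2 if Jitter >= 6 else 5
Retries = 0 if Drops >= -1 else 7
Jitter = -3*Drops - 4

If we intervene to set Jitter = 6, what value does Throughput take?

-2

The intervention breaks the incoming arrows to Jitter: Jitter = -3*Drops - 4 no longer applies, and Jitter = 6.
Throughput = -2 if Jitter >= 6 else 5  [with Jitter=6]  = -2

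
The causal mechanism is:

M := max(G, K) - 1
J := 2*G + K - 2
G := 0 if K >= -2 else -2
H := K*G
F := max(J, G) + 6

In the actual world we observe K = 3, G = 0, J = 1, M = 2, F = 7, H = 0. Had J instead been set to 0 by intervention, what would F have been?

6

do(J=0) replaces the equation J := 2*G + K - 2 with the constant J = 0.
G = 0 if K >= -2 else -2  [with K=3]  = 0
F = max(J, G) + 6  [with J=0, G=0]  = 6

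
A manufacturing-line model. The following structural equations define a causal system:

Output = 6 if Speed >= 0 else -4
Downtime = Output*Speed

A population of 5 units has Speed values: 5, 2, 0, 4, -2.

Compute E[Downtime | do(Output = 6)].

10.8

do(Output=6) breaks Output's dependence on Speed. With Output=6 fixed, Downtime across the units is 30, 12, 0, 24, -12, mean 10.8.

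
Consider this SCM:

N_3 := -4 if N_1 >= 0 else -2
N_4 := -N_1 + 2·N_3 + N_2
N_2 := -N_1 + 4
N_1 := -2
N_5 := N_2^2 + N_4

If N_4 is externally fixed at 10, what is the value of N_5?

46

Intervening sets N_4 = 10 and removes its equation (N_4 := -N_1 + 2·N_3 + N_2).
N_2 = -N_1 + 4  [with N_1=-2]  = 6
N_5 = N_2^2 + N_4  [with N_2=6, N_4=10]  = 46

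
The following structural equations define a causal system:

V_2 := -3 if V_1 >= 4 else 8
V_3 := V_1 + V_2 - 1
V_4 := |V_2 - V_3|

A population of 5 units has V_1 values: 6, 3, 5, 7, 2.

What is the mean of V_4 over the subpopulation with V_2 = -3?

Conditioning on V_2=-3 selects the 3 unit(s) with V_1 ∈ {6, 5, 7}. Their V_4 values: 5, 4, 6. Mean = 5.

5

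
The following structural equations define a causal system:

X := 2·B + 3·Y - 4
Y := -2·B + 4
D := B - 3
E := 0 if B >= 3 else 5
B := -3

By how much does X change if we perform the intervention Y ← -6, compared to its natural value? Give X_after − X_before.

-48

The intervention breaks the incoming arrows to Y: Y := -2·B + 4 no longer applies, and Y = -6.
X = 2·B + 3·Y - 4  [with B=-3, Y=-6]  = -28
Without intervention: Y = -2·B + 4  [with B=-3]  = 10; X = 2·B + 3·Y - 4  [with B=-3, Y=10]  = 20.
Change = -28 − 20 = -48.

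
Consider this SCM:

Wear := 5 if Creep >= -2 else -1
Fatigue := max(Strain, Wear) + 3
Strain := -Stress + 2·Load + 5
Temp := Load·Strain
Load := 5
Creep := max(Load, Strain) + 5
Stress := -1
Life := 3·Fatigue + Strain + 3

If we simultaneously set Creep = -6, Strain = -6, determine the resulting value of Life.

3

Under do(Creep = -6, Strain = -6), each intervened variable's structural equation is replaced by its fixed value.
Wear = 5 if Creep >= -2 else -1  [with Creep=-6]  = -1
Fatigue = max(Strain, Wear) + 3  [with Strain=-6, Wear=-1]  = 2
Life = 3·Fatigue + Strain + 3  [with Fatigue=2, Strain=-6]  = 3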